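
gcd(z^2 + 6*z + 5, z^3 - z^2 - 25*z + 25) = z + 5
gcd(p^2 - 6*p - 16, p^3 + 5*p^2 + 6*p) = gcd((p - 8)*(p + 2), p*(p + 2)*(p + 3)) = p + 2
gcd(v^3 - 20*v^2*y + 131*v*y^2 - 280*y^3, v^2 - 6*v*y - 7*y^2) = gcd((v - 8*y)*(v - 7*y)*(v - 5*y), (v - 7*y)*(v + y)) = -v + 7*y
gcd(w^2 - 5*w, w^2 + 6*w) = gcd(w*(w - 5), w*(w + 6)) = w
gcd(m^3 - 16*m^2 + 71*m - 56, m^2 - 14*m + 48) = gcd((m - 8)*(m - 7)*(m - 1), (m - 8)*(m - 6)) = m - 8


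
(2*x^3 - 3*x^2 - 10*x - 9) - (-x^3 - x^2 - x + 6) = 3*x^3 - 2*x^2 - 9*x - 15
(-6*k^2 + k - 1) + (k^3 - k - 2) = k^3 - 6*k^2 - 3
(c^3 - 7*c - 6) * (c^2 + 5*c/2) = c^5 + 5*c^4/2 - 7*c^3 - 47*c^2/2 - 15*c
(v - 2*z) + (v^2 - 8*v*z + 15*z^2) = v^2 - 8*v*z + v + 15*z^2 - 2*z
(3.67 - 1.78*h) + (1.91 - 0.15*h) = 5.58 - 1.93*h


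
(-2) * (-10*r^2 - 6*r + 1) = 20*r^2 + 12*r - 2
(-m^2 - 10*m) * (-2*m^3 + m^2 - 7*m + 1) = 2*m^5 + 19*m^4 - 3*m^3 + 69*m^2 - 10*m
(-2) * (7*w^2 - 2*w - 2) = -14*w^2 + 4*w + 4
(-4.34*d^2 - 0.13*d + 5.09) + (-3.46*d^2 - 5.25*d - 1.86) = -7.8*d^2 - 5.38*d + 3.23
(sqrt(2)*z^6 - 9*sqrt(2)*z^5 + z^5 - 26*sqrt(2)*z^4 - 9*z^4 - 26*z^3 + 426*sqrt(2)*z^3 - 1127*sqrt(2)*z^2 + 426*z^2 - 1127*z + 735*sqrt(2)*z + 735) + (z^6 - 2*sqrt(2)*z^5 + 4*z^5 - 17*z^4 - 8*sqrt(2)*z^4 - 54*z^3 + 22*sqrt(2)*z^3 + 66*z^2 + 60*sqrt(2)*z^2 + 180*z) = z^6 + sqrt(2)*z^6 - 11*sqrt(2)*z^5 + 5*z^5 - 34*sqrt(2)*z^4 - 26*z^4 - 80*z^3 + 448*sqrt(2)*z^3 - 1067*sqrt(2)*z^2 + 492*z^2 - 947*z + 735*sqrt(2)*z + 735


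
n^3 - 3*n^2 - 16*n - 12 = (n - 6)*(n + 1)*(n + 2)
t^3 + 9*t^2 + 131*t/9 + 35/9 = (t + 1/3)*(t + 5/3)*(t + 7)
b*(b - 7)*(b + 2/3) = b^3 - 19*b^2/3 - 14*b/3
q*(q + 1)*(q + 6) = q^3 + 7*q^2 + 6*q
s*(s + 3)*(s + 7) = s^3 + 10*s^2 + 21*s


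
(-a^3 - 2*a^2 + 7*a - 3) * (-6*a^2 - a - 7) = 6*a^5 + 13*a^4 - 33*a^3 + 25*a^2 - 46*a + 21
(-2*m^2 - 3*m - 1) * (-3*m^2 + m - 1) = 6*m^4 + 7*m^3 + 2*m^2 + 2*m + 1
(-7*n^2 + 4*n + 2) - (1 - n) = -7*n^2 + 5*n + 1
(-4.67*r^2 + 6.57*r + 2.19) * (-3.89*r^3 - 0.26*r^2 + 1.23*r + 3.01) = 18.1663*r^5 - 24.3431*r^4 - 15.9714*r^3 - 6.545*r^2 + 22.4694*r + 6.5919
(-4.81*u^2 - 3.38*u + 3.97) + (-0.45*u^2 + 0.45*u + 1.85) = -5.26*u^2 - 2.93*u + 5.82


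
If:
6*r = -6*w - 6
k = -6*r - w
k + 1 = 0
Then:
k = -1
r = 2/5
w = -7/5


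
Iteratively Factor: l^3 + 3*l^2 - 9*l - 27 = (l + 3)*(l^2 - 9) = (l - 3)*(l + 3)*(l + 3)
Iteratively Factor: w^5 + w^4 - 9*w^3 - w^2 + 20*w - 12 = (w + 2)*(w^4 - w^3 - 7*w^2 + 13*w - 6) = (w + 2)*(w + 3)*(w^3 - 4*w^2 + 5*w - 2) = (w - 1)*(w + 2)*(w + 3)*(w^2 - 3*w + 2) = (w - 1)^2*(w + 2)*(w + 3)*(w - 2)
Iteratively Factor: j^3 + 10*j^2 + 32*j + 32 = (j + 4)*(j^2 + 6*j + 8) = (j + 4)^2*(j + 2)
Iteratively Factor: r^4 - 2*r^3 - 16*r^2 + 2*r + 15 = (r - 5)*(r^3 + 3*r^2 - r - 3) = (r - 5)*(r + 1)*(r^2 + 2*r - 3) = (r - 5)*(r + 1)*(r + 3)*(r - 1)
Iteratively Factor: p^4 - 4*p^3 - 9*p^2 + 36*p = (p - 4)*(p^3 - 9*p) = (p - 4)*(p - 3)*(p^2 + 3*p) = p*(p - 4)*(p - 3)*(p + 3)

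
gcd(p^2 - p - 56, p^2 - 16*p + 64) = p - 8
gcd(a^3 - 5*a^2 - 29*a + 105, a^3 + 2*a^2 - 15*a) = a^2 + 2*a - 15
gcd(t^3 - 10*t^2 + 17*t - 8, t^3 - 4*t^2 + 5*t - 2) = t^2 - 2*t + 1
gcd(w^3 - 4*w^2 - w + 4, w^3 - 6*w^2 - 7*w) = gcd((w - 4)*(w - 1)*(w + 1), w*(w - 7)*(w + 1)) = w + 1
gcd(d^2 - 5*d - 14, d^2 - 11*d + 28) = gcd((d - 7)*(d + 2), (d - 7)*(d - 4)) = d - 7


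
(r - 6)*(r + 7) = r^2 + r - 42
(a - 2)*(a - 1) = a^2 - 3*a + 2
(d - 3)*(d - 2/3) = d^2 - 11*d/3 + 2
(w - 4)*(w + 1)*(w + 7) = w^3 + 4*w^2 - 25*w - 28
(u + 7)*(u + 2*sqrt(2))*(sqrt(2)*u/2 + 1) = sqrt(2)*u^3/2 + 3*u^2 + 7*sqrt(2)*u^2/2 + 2*sqrt(2)*u + 21*u + 14*sqrt(2)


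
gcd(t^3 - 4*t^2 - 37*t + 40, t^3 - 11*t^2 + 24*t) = t - 8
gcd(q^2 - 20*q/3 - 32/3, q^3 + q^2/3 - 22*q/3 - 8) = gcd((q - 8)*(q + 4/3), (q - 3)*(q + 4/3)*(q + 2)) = q + 4/3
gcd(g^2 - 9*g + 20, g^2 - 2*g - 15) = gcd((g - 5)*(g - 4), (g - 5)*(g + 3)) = g - 5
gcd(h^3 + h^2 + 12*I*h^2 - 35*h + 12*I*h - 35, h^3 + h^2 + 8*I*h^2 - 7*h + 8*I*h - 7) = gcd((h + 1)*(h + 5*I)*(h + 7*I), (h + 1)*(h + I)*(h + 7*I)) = h^2 + h*(1 + 7*I) + 7*I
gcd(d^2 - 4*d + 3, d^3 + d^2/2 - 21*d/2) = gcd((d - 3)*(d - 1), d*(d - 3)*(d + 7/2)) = d - 3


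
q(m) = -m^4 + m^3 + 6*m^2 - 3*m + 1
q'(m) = -4*m^3 + 3*m^2 + 12*m - 3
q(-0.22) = 1.94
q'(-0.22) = -5.45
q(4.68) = -258.84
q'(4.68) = -291.15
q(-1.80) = 9.51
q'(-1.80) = 8.45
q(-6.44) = -1717.99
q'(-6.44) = 1112.50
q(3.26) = -23.31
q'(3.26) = -70.58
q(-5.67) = -1004.93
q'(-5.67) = 754.54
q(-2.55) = -11.20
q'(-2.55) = 52.23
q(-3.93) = -193.78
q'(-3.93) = 238.97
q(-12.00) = -21563.00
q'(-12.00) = 7197.00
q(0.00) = 1.00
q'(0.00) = -3.00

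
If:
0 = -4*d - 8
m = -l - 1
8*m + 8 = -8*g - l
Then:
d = -2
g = -7*m/8 - 7/8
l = -m - 1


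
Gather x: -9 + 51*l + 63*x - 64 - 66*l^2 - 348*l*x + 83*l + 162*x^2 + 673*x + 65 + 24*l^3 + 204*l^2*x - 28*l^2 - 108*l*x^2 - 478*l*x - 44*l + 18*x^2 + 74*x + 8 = 24*l^3 - 94*l^2 + 90*l + x^2*(180 - 108*l) + x*(204*l^2 - 826*l + 810)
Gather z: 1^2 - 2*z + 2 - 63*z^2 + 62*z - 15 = -63*z^2 + 60*z - 12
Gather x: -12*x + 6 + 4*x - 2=4 - 8*x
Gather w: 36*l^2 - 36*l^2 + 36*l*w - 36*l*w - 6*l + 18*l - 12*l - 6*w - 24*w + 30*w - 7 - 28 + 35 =0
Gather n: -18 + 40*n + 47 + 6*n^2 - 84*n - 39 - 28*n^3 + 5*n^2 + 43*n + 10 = -28*n^3 + 11*n^2 - n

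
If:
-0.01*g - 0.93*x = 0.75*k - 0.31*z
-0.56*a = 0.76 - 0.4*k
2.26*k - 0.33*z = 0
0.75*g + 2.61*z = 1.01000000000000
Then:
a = 0.104298356510746*z - 1.35714285714286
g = 1.34666666666667 - 3.48*z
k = 0.146017699115044*z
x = 0.252996479208298*z - 0.0144802867383513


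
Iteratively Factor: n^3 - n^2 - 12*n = (n + 3)*(n^2 - 4*n) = n*(n + 3)*(n - 4)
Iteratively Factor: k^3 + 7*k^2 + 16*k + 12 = (k + 2)*(k^2 + 5*k + 6) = (k + 2)^2*(k + 3)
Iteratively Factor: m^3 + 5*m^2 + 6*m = (m + 2)*(m^2 + 3*m) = (m + 2)*(m + 3)*(m)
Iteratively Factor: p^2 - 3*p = (p - 3)*(p)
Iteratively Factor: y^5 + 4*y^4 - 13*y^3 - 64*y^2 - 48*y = (y + 1)*(y^4 + 3*y^3 - 16*y^2 - 48*y) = (y + 1)*(y + 3)*(y^3 - 16*y) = (y - 4)*(y + 1)*(y + 3)*(y^2 + 4*y) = (y - 4)*(y + 1)*(y + 3)*(y + 4)*(y)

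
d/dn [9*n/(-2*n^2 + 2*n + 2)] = 9*(n^2 + 1)/(2*(n^4 - 2*n^3 - n^2 + 2*n + 1))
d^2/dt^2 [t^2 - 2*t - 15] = 2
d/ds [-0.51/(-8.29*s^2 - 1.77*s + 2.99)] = (-8.4558*s - 0.9027)/(8.29*s^2 + 1.77*s - 2.99)^2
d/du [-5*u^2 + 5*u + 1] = 5 - 10*u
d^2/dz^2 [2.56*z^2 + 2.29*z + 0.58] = 5.12000000000000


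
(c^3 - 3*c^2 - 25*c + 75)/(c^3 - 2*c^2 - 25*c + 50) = (c - 3)/(c - 2)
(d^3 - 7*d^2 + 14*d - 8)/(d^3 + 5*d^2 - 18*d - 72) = (d^2 - 3*d + 2)/(d^2 + 9*d + 18)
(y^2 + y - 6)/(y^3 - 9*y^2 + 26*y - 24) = (y + 3)/(y^2 - 7*y + 12)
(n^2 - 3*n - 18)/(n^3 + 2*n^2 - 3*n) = (n - 6)/(n*(n - 1))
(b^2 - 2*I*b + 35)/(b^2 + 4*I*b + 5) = (b - 7*I)/(b - I)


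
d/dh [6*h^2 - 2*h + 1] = 12*h - 2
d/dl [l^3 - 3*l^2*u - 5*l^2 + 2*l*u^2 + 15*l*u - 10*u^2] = 3*l^2 - 6*l*u - 10*l + 2*u^2 + 15*u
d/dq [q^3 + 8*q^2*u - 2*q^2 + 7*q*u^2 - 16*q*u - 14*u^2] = 3*q^2 + 16*q*u - 4*q + 7*u^2 - 16*u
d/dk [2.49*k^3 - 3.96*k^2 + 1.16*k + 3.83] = 7.47*k^2 - 7.92*k + 1.16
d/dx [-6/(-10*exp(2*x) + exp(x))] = 6*(1 - 20*exp(x))*exp(-x)/(10*exp(x) - 1)^2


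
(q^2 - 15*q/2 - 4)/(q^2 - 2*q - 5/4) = 2*(q - 8)/(2*q - 5)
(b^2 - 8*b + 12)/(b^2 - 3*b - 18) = (b - 2)/(b + 3)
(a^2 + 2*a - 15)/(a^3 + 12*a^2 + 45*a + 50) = (a - 3)/(a^2 + 7*a + 10)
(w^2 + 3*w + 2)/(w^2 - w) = (w^2 + 3*w + 2)/(w*(w - 1))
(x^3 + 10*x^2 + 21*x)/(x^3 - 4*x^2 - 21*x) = (x + 7)/(x - 7)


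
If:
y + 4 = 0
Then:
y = -4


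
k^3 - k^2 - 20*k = k*(k - 5)*(k + 4)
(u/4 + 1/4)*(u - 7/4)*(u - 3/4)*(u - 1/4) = u^4/4 - 7*u^3/16 - 13*u^2/64 + 103*u/256 - 21/256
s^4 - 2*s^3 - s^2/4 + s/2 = s*(s - 2)*(s - 1/2)*(s + 1/2)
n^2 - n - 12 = (n - 4)*(n + 3)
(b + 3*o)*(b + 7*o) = b^2 + 10*b*o + 21*o^2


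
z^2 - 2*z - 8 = (z - 4)*(z + 2)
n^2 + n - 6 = (n - 2)*(n + 3)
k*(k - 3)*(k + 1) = k^3 - 2*k^2 - 3*k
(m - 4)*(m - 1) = m^2 - 5*m + 4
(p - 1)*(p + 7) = p^2 + 6*p - 7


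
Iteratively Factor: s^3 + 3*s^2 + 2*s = (s + 2)*(s^2 + s) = (s + 1)*(s + 2)*(s)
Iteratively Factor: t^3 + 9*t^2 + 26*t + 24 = (t + 2)*(t^2 + 7*t + 12) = (t + 2)*(t + 3)*(t + 4)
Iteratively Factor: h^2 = (h)*(h)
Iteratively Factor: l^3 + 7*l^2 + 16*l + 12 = (l + 3)*(l^2 + 4*l + 4) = (l + 2)*(l + 3)*(l + 2)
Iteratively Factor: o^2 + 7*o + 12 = (o + 3)*(o + 4)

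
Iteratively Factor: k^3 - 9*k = (k - 3)*(k^2 + 3*k) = (k - 3)*(k + 3)*(k)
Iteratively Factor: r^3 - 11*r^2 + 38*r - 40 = (r - 5)*(r^2 - 6*r + 8) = (r - 5)*(r - 2)*(r - 4)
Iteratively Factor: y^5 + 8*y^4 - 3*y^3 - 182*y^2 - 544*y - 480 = (y - 5)*(y^4 + 13*y^3 + 62*y^2 + 128*y + 96) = (y - 5)*(y + 4)*(y^3 + 9*y^2 + 26*y + 24) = (y - 5)*(y + 2)*(y + 4)*(y^2 + 7*y + 12) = (y - 5)*(y + 2)*(y + 4)^2*(y + 3)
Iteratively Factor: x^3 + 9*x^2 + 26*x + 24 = (x + 4)*(x^2 + 5*x + 6) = (x + 2)*(x + 4)*(x + 3)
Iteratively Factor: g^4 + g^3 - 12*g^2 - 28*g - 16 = (g + 2)*(g^3 - g^2 - 10*g - 8) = (g - 4)*(g + 2)*(g^2 + 3*g + 2) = (g - 4)*(g + 1)*(g + 2)*(g + 2)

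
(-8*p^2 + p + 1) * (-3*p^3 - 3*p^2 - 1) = 24*p^5 + 21*p^4 - 6*p^3 + 5*p^2 - p - 1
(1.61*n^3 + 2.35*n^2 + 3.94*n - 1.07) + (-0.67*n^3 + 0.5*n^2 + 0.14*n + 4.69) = 0.94*n^3 + 2.85*n^2 + 4.08*n + 3.62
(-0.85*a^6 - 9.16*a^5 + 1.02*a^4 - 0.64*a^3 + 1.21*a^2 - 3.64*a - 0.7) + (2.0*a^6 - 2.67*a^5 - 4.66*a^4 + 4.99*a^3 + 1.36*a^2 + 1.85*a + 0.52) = 1.15*a^6 - 11.83*a^5 - 3.64*a^4 + 4.35*a^3 + 2.57*a^2 - 1.79*a - 0.18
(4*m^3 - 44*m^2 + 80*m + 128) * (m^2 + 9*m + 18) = 4*m^5 - 8*m^4 - 244*m^3 + 56*m^2 + 2592*m + 2304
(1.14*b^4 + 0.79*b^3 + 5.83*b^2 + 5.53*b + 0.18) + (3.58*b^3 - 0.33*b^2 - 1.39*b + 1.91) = 1.14*b^4 + 4.37*b^3 + 5.5*b^2 + 4.14*b + 2.09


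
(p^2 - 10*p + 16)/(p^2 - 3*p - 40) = (p - 2)/(p + 5)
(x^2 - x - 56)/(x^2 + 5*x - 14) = (x - 8)/(x - 2)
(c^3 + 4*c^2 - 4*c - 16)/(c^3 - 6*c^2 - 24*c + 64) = (c + 2)/(c - 8)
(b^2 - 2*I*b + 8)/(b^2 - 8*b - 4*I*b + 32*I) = (b + 2*I)/(b - 8)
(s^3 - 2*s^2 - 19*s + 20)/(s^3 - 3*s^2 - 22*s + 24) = (s - 5)/(s - 6)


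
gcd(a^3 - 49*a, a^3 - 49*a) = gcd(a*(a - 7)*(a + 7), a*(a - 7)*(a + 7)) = a^3 - 49*a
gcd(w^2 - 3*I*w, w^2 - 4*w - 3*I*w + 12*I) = w - 3*I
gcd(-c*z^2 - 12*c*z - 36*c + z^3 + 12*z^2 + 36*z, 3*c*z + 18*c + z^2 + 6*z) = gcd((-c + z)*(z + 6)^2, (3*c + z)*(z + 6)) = z + 6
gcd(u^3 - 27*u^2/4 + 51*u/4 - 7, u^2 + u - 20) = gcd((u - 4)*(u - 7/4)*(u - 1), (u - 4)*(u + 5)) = u - 4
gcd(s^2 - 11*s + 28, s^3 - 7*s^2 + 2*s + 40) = s - 4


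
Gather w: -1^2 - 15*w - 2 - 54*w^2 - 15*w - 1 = -54*w^2 - 30*w - 4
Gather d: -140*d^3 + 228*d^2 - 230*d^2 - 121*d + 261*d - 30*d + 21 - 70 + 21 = -140*d^3 - 2*d^2 + 110*d - 28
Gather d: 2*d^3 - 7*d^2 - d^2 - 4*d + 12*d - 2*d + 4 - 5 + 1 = 2*d^3 - 8*d^2 + 6*d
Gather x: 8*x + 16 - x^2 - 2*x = -x^2 + 6*x + 16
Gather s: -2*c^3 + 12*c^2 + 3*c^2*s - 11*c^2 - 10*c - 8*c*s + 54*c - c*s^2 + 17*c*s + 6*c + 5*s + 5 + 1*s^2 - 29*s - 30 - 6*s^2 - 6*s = -2*c^3 + c^2 + 50*c + s^2*(-c - 5) + s*(3*c^2 + 9*c - 30) - 25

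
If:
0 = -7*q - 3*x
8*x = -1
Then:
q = 3/56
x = -1/8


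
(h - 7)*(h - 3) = h^2 - 10*h + 21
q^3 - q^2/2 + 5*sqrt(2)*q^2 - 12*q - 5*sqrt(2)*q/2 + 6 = (q - 1/2)*(q - sqrt(2))*(q + 6*sqrt(2))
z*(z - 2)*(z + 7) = z^3 + 5*z^2 - 14*z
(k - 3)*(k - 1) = k^2 - 4*k + 3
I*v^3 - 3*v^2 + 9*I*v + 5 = (v - I)*(v + 5*I)*(I*v + 1)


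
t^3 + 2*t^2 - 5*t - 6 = (t - 2)*(t + 1)*(t + 3)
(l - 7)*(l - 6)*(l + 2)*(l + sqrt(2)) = l^4 - 11*l^3 + sqrt(2)*l^3 - 11*sqrt(2)*l^2 + 16*l^2 + 16*sqrt(2)*l + 84*l + 84*sqrt(2)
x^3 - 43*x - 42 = (x - 7)*(x + 1)*(x + 6)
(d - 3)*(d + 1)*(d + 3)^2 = d^4 + 4*d^3 - 6*d^2 - 36*d - 27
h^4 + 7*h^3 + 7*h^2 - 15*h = h*(h - 1)*(h + 3)*(h + 5)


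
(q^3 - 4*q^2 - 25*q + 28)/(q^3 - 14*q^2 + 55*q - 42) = (q + 4)/(q - 6)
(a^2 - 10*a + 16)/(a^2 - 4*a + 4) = (a - 8)/(a - 2)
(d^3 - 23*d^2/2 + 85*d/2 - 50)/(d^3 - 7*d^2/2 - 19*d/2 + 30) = (d - 5)/(d + 3)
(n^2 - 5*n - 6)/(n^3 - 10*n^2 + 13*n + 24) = (n - 6)/(n^2 - 11*n + 24)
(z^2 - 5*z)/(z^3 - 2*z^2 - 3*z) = (5 - z)/(-z^2 + 2*z + 3)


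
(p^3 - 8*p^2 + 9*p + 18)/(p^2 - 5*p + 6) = (p^2 - 5*p - 6)/(p - 2)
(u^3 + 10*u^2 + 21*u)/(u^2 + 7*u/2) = 2*(u^2 + 10*u + 21)/(2*u + 7)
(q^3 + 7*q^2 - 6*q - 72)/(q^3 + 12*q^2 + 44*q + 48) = (q - 3)/(q + 2)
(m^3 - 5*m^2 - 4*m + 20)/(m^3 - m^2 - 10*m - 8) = (m^2 - 7*m + 10)/(m^2 - 3*m - 4)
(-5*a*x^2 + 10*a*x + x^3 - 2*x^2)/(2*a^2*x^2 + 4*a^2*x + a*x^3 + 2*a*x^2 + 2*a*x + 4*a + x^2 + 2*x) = x*(-5*a*x + 10*a + x^2 - 2*x)/(2*a^2*x^2 + 4*a^2*x + a*x^3 + 2*a*x^2 + 2*a*x + 4*a + x^2 + 2*x)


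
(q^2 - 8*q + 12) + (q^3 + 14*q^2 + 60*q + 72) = q^3 + 15*q^2 + 52*q + 84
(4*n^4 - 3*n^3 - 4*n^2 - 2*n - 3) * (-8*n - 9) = -32*n^5 - 12*n^4 + 59*n^3 + 52*n^2 + 42*n + 27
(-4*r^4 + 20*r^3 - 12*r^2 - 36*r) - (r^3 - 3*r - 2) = -4*r^4 + 19*r^3 - 12*r^2 - 33*r + 2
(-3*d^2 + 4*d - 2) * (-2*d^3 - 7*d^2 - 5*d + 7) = 6*d^5 + 13*d^4 - 9*d^3 - 27*d^2 + 38*d - 14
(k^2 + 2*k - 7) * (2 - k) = -k^3 + 11*k - 14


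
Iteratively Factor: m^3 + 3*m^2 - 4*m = (m)*(m^2 + 3*m - 4) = m*(m + 4)*(m - 1)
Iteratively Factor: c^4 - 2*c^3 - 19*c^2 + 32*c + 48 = (c + 4)*(c^3 - 6*c^2 + 5*c + 12) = (c - 4)*(c + 4)*(c^2 - 2*c - 3) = (c - 4)*(c + 1)*(c + 4)*(c - 3)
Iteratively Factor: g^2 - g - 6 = (g - 3)*(g + 2)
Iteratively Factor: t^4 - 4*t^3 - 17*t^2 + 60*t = (t - 3)*(t^3 - t^2 - 20*t) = (t - 5)*(t - 3)*(t^2 + 4*t) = (t - 5)*(t - 3)*(t + 4)*(t)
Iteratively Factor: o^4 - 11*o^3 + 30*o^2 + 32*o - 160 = (o - 5)*(o^3 - 6*o^2 + 32) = (o - 5)*(o - 4)*(o^2 - 2*o - 8) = (o - 5)*(o - 4)^2*(o + 2)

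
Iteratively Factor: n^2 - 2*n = (n - 2)*(n)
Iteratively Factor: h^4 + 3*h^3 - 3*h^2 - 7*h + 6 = (h - 1)*(h^3 + 4*h^2 + h - 6) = (h - 1)^2*(h^2 + 5*h + 6) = (h - 1)^2*(h + 3)*(h + 2)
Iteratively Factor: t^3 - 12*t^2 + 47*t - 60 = (t - 5)*(t^2 - 7*t + 12) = (t - 5)*(t - 4)*(t - 3)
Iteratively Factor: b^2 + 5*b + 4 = (b + 1)*(b + 4)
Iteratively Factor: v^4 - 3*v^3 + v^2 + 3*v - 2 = (v - 1)*(v^3 - 2*v^2 - v + 2) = (v - 1)^2*(v^2 - v - 2) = (v - 2)*(v - 1)^2*(v + 1)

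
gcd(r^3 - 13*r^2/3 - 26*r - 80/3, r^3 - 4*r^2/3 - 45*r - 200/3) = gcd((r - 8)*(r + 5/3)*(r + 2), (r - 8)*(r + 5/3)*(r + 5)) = r^2 - 19*r/3 - 40/3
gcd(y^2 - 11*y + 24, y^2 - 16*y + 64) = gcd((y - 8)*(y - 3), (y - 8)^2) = y - 8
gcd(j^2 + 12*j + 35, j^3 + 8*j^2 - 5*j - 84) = j + 7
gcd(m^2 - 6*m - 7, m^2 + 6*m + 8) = 1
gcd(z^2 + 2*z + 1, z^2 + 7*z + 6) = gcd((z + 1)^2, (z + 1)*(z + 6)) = z + 1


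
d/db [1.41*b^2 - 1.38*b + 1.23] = 2.82*b - 1.38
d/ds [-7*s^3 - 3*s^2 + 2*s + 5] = -21*s^2 - 6*s + 2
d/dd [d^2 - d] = 2*d - 1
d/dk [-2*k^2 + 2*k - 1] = 2 - 4*k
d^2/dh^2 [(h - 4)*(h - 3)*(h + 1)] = 6*h - 12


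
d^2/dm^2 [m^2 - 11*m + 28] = 2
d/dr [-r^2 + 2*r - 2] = 2 - 2*r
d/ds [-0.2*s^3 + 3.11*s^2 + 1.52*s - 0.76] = -0.6*s^2 + 6.22*s + 1.52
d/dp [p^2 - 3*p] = 2*p - 3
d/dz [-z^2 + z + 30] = 1 - 2*z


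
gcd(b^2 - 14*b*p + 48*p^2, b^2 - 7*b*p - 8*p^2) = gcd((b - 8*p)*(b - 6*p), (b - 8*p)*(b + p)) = -b + 8*p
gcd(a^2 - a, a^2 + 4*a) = a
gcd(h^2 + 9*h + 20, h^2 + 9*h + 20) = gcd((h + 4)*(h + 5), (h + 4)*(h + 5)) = h^2 + 9*h + 20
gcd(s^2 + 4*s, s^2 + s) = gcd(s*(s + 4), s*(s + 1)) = s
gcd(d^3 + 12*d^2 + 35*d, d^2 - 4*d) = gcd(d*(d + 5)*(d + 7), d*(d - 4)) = d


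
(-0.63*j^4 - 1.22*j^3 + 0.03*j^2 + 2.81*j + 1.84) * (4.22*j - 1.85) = -2.6586*j^5 - 3.9829*j^4 + 2.3836*j^3 + 11.8027*j^2 + 2.5663*j - 3.404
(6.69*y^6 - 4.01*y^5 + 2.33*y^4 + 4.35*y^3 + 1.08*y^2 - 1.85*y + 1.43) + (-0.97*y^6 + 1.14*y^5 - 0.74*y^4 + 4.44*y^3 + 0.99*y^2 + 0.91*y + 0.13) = 5.72*y^6 - 2.87*y^5 + 1.59*y^4 + 8.79*y^3 + 2.07*y^2 - 0.94*y + 1.56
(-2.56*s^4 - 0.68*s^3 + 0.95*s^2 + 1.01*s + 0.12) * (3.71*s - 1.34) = -9.4976*s^5 + 0.9076*s^4 + 4.4357*s^3 + 2.4741*s^2 - 0.9082*s - 0.1608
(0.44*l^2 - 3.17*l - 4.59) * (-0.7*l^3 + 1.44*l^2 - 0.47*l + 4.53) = -0.308*l^5 + 2.8526*l^4 - 1.5586*l^3 - 3.1265*l^2 - 12.2028*l - 20.7927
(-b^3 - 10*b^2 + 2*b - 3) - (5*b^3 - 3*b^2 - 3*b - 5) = -6*b^3 - 7*b^2 + 5*b + 2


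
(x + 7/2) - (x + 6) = -5/2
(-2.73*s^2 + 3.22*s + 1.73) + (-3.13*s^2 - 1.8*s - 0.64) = -5.86*s^2 + 1.42*s + 1.09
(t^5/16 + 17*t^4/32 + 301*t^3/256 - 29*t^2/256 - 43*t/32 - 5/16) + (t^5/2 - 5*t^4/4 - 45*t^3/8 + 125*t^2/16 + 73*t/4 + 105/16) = 9*t^5/16 - 23*t^4/32 - 1139*t^3/256 + 1971*t^2/256 + 541*t/32 + 25/4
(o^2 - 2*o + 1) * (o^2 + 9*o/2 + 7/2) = o^4 + 5*o^3/2 - 9*o^2/2 - 5*o/2 + 7/2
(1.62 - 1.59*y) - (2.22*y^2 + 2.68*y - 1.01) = -2.22*y^2 - 4.27*y + 2.63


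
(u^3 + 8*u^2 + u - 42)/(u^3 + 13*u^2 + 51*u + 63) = (u - 2)/(u + 3)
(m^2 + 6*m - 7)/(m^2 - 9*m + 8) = (m + 7)/(m - 8)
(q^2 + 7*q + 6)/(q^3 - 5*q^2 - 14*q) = (q^2 + 7*q + 6)/(q*(q^2 - 5*q - 14))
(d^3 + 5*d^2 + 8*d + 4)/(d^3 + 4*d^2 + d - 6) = (d^2 + 3*d + 2)/(d^2 + 2*d - 3)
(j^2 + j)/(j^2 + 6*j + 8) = j*(j + 1)/(j^2 + 6*j + 8)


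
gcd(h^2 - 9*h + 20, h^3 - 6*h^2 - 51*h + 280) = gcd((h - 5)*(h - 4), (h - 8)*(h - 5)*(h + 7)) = h - 5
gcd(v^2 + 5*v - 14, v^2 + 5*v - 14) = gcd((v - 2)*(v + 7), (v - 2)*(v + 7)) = v^2 + 5*v - 14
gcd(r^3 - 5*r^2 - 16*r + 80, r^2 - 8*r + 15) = r - 5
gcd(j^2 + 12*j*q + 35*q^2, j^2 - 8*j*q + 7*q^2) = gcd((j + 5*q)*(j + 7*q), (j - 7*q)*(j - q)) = 1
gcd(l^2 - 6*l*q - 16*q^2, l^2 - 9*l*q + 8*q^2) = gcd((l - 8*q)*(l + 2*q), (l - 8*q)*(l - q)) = -l + 8*q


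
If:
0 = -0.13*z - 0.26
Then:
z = -2.00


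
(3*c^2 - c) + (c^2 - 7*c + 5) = 4*c^2 - 8*c + 5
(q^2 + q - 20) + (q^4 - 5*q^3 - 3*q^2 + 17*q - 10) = q^4 - 5*q^3 - 2*q^2 + 18*q - 30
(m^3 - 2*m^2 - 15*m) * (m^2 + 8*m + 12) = m^5 + 6*m^4 - 19*m^3 - 144*m^2 - 180*m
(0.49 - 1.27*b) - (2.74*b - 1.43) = 1.92 - 4.01*b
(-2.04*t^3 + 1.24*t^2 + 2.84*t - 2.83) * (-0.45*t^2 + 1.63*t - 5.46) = 0.918*t^5 - 3.8832*t^4 + 11.8816*t^3 - 0.8677*t^2 - 20.1193*t + 15.4518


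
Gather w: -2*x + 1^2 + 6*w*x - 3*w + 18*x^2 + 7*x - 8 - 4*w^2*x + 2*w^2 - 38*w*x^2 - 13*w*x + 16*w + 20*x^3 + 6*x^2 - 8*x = w^2*(2 - 4*x) + w*(-38*x^2 - 7*x + 13) + 20*x^3 + 24*x^2 - 3*x - 7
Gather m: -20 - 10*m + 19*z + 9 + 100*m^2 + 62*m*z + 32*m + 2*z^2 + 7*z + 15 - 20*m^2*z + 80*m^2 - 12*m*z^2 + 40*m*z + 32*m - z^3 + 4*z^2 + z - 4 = m^2*(180 - 20*z) + m*(-12*z^2 + 102*z + 54) - z^3 + 6*z^2 + 27*z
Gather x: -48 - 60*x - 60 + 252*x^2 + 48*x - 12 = 252*x^2 - 12*x - 120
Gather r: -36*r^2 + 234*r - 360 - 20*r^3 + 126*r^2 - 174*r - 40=-20*r^3 + 90*r^2 + 60*r - 400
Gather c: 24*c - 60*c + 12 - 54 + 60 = 18 - 36*c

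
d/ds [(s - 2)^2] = 2*s - 4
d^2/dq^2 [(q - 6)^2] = 2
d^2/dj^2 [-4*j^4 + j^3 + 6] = 6*j*(1 - 8*j)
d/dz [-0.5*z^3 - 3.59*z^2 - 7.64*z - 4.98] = -1.5*z^2 - 7.18*z - 7.64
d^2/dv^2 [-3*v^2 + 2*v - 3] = -6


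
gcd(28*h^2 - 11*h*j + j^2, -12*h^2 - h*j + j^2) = 4*h - j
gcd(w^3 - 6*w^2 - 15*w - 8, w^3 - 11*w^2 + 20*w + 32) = w^2 - 7*w - 8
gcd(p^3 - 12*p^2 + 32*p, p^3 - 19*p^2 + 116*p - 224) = p^2 - 12*p + 32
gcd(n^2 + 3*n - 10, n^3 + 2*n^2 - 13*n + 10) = n^2 + 3*n - 10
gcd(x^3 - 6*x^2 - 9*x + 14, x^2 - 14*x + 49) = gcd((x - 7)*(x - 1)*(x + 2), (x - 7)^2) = x - 7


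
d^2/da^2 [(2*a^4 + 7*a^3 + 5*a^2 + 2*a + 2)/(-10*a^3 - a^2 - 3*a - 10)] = 12*(-62*a^6 + 102*a^5 + 546*a^4 + 490*a^3 - 111*a^2 - 243*a - 73)/(1000*a^9 + 300*a^8 + 930*a^7 + 3181*a^6 + 879*a^5 + 1857*a^4 + 3207*a^3 + 570*a^2 + 900*a + 1000)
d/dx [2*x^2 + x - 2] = 4*x + 1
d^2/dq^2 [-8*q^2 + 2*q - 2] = -16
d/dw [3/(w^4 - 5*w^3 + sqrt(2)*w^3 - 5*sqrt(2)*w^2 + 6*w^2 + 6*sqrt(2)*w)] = 3*(-4*w^3 - 3*sqrt(2)*w^2 + 15*w^2 - 12*w + 10*sqrt(2)*w - 6*sqrt(2))/(w^2*(w^3 - 5*w^2 + sqrt(2)*w^2 - 5*sqrt(2)*w + 6*w + 6*sqrt(2))^2)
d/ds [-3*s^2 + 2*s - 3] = 2 - 6*s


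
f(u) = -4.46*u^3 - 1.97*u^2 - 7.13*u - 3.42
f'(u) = -13.38*u^2 - 3.94*u - 7.13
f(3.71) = -284.74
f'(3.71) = -205.91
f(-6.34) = 1099.19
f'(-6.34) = -519.97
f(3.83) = -310.20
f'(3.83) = -218.49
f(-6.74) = 1320.72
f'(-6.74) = -588.40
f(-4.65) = 435.57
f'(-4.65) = -278.12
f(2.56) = -109.41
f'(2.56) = -104.90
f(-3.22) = 148.02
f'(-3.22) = -133.17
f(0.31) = -5.95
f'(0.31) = -9.64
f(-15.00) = 14712.78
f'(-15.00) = -2958.53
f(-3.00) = 120.66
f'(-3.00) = -115.73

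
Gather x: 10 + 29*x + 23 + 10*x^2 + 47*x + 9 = 10*x^2 + 76*x + 42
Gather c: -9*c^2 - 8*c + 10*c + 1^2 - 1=-9*c^2 + 2*c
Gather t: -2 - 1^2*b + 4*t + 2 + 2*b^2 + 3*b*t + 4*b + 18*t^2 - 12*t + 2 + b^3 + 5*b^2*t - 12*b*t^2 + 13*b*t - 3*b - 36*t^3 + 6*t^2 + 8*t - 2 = b^3 + 2*b^2 - 36*t^3 + t^2*(24 - 12*b) + t*(5*b^2 + 16*b)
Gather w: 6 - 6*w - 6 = -6*w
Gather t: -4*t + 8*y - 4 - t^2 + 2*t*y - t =-t^2 + t*(2*y - 5) + 8*y - 4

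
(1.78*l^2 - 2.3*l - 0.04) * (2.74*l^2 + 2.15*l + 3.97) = 4.8772*l^4 - 2.475*l^3 + 2.012*l^2 - 9.217*l - 0.1588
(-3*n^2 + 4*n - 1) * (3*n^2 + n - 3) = -9*n^4 + 9*n^3 + 10*n^2 - 13*n + 3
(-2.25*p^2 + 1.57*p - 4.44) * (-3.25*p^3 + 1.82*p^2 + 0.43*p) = 7.3125*p^5 - 9.1975*p^4 + 16.3199*p^3 - 7.4057*p^2 - 1.9092*p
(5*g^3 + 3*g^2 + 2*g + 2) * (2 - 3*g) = -15*g^4 + g^3 - 2*g + 4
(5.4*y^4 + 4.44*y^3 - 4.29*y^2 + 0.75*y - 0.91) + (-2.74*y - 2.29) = 5.4*y^4 + 4.44*y^3 - 4.29*y^2 - 1.99*y - 3.2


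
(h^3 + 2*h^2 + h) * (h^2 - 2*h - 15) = h^5 - 18*h^3 - 32*h^2 - 15*h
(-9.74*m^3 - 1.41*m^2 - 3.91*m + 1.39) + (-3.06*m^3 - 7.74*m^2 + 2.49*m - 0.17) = -12.8*m^3 - 9.15*m^2 - 1.42*m + 1.22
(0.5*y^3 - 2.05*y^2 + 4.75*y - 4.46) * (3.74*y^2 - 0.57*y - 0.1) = 1.87*y^5 - 7.952*y^4 + 18.8835*y^3 - 19.1829*y^2 + 2.0672*y + 0.446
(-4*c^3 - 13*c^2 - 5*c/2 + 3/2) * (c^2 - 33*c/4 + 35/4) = -4*c^5 + 20*c^4 + 279*c^3/4 - 733*c^2/8 - 137*c/4 + 105/8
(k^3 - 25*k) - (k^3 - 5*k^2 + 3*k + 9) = 5*k^2 - 28*k - 9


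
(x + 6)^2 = x^2 + 12*x + 36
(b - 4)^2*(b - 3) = b^3 - 11*b^2 + 40*b - 48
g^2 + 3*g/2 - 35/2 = (g - 7/2)*(g + 5)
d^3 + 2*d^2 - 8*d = d*(d - 2)*(d + 4)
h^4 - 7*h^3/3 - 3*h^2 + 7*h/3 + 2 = (h - 3)*(h - 1)*(h + 2/3)*(h + 1)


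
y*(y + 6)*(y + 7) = y^3 + 13*y^2 + 42*y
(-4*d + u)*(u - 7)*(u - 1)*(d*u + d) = -4*d^2*u^3 + 28*d^2*u^2 + 4*d^2*u - 28*d^2 + d*u^4 - 7*d*u^3 - d*u^2 + 7*d*u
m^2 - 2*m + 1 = (m - 1)^2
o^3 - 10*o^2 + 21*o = o*(o - 7)*(o - 3)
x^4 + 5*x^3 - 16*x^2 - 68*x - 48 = (x - 4)*(x + 1)*(x + 2)*(x + 6)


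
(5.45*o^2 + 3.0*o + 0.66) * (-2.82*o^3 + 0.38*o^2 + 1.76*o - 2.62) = -15.369*o^5 - 6.389*o^4 + 8.8708*o^3 - 8.7482*o^2 - 6.6984*o - 1.7292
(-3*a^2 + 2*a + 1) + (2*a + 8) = -3*a^2 + 4*a + 9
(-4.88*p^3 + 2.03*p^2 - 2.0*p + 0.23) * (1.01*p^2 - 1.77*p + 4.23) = -4.9288*p^5 + 10.6879*p^4 - 26.2555*p^3 + 12.3592*p^2 - 8.8671*p + 0.9729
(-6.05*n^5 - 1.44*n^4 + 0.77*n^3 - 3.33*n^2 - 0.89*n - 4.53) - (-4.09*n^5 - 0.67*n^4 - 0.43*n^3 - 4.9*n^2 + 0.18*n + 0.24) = -1.96*n^5 - 0.77*n^4 + 1.2*n^3 + 1.57*n^2 - 1.07*n - 4.77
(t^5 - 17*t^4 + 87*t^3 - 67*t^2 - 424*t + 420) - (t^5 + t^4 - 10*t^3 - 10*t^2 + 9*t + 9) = -18*t^4 + 97*t^3 - 57*t^2 - 433*t + 411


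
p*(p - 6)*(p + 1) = p^3 - 5*p^2 - 6*p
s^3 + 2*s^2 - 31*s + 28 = (s - 4)*(s - 1)*(s + 7)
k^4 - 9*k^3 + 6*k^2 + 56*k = k*(k - 7)*(k - 4)*(k + 2)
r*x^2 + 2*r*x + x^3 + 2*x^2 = x*(r + x)*(x + 2)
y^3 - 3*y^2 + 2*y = y*(y - 2)*(y - 1)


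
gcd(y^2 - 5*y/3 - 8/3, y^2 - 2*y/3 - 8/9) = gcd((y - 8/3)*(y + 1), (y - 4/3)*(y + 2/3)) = 1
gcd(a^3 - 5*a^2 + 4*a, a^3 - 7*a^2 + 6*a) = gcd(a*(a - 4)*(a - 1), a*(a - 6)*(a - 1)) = a^2 - a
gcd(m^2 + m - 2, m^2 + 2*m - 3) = m - 1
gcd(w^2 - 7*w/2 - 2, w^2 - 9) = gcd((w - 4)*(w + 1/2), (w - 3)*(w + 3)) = 1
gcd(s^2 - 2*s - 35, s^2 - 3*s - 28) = s - 7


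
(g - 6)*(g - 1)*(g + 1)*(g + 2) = g^4 - 4*g^3 - 13*g^2 + 4*g + 12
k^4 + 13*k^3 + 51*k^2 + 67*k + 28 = (k + 1)^2*(k + 4)*(k + 7)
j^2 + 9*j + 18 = (j + 3)*(j + 6)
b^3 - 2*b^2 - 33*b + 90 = (b - 5)*(b - 3)*(b + 6)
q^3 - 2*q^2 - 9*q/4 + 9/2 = (q - 2)*(q - 3/2)*(q + 3/2)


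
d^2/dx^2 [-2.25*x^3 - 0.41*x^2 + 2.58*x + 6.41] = -13.5*x - 0.82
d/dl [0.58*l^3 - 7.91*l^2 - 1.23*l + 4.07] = 1.74*l^2 - 15.82*l - 1.23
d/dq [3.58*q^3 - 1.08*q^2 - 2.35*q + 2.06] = 10.74*q^2 - 2.16*q - 2.35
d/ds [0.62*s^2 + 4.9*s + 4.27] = 1.24*s + 4.9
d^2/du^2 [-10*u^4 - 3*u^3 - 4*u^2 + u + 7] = -120*u^2 - 18*u - 8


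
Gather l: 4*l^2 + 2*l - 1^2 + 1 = 4*l^2 + 2*l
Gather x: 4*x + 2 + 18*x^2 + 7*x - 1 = 18*x^2 + 11*x + 1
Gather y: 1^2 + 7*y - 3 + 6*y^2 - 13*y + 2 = 6*y^2 - 6*y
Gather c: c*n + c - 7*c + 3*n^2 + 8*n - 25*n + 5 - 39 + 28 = c*(n - 6) + 3*n^2 - 17*n - 6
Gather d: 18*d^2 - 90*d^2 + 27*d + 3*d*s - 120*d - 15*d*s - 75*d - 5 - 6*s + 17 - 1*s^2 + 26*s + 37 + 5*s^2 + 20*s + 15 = -72*d^2 + d*(-12*s - 168) + 4*s^2 + 40*s + 64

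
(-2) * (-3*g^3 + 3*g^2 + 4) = 6*g^3 - 6*g^2 - 8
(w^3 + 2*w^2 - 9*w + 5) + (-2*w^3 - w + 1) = -w^3 + 2*w^2 - 10*w + 6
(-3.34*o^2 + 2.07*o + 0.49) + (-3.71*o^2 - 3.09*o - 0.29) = -7.05*o^2 - 1.02*o + 0.2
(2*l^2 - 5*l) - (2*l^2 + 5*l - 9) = 9 - 10*l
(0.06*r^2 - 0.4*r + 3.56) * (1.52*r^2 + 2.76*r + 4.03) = 0.0912*r^4 - 0.4424*r^3 + 4.549*r^2 + 8.2136*r + 14.3468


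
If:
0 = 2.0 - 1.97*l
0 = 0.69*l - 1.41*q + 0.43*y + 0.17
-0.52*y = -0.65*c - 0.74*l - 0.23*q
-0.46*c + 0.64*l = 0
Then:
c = 1.41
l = 1.02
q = 1.85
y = 4.03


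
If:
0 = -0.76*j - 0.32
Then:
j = -0.42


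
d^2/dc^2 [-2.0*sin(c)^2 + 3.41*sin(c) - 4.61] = -3.41*sin(c) - 4.0*cos(2*c)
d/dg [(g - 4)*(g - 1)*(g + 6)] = 3*g^2 + 2*g - 26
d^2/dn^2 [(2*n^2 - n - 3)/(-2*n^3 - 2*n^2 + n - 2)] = 2*(-8*n^6 + 12*n^5 + 72*n^4 + 154*n^3 + 18*n^2 - 66*n - 15)/(8*n^9 + 24*n^8 + 12*n^7 + 8*n^6 + 42*n^5 + 6*n^4 - n^3 + 30*n^2 - 12*n + 8)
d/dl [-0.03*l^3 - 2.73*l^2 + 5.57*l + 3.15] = -0.09*l^2 - 5.46*l + 5.57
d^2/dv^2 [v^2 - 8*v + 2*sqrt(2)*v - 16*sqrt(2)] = 2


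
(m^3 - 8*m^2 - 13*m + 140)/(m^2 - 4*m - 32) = (m^2 - 12*m + 35)/(m - 8)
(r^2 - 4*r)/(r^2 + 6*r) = (r - 4)/(r + 6)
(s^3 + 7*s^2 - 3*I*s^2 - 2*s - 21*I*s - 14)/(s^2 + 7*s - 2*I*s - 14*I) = s - I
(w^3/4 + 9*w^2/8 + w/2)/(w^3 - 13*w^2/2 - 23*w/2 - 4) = w*(w + 4)/(4*(w^2 - 7*w - 8))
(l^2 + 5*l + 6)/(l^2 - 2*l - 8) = (l + 3)/(l - 4)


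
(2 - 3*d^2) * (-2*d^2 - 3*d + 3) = 6*d^4 + 9*d^3 - 13*d^2 - 6*d + 6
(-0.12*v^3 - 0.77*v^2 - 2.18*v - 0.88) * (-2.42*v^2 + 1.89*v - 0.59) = 0.2904*v^5 + 1.6366*v^4 + 3.8911*v^3 - 1.5363*v^2 - 0.377*v + 0.5192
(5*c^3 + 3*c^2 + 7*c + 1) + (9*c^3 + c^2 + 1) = 14*c^3 + 4*c^2 + 7*c + 2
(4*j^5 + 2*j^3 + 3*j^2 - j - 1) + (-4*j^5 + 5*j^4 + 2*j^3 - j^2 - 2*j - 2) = 5*j^4 + 4*j^3 + 2*j^2 - 3*j - 3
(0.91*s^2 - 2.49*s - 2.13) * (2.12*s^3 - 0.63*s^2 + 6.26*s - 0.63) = 1.9292*s^5 - 5.8521*s^4 + 2.7497*s^3 - 14.8188*s^2 - 11.7651*s + 1.3419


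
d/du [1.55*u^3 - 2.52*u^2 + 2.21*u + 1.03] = 4.65*u^2 - 5.04*u + 2.21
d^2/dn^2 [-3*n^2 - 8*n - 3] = -6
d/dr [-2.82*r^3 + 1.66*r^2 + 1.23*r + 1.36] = -8.46*r^2 + 3.32*r + 1.23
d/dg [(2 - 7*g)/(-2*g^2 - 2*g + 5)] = (-14*g^2 + 8*g - 31)/(4*g^4 + 8*g^3 - 16*g^2 - 20*g + 25)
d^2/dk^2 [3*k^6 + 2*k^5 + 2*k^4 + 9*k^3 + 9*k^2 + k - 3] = 90*k^4 + 40*k^3 + 24*k^2 + 54*k + 18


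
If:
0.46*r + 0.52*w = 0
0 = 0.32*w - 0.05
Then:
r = -0.18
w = 0.16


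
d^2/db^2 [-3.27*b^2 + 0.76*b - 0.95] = -6.54000000000000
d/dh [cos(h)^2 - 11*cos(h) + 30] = (11 - 2*cos(h))*sin(h)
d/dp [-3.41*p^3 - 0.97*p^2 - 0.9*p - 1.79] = -10.23*p^2 - 1.94*p - 0.9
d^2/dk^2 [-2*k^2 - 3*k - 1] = -4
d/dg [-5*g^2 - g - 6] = -10*g - 1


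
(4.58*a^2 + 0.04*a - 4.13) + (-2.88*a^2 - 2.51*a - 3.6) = 1.7*a^2 - 2.47*a - 7.73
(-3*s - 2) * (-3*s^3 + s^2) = 9*s^4 + 3*s^3 - 2*s^2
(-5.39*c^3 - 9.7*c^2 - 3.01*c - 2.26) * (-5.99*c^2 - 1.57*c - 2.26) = 32.2861*c^5 + 66.5653*c^4 + 45.4403*c^3 + 40.1851*c^2 + 10.3508*c + 5.1076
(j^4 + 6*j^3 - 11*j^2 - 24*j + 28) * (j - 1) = j^5 + 5*j^4 - 17*j^3 - 13*j^2 + 52*j - 28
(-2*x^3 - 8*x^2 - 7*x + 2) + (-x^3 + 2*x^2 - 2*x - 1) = -3*x^3 - 6*x^2 - 9*x + 1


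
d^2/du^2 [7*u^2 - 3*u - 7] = 14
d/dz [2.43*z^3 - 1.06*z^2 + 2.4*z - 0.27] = 7.29*z^2 - 2.12*z + 2.4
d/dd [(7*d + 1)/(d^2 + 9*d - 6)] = (7*d^2 + 63*d - (2*d + 9)*(7*d + 1) - 42)/(d^2 + 9*d - 6)^2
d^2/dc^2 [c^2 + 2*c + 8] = 2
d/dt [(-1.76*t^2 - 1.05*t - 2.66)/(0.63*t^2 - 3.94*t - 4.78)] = (7.5959*t^2 + 20.1772*t - 5.4614)/(0.3969*t^4 - 4.9644*t^3 + 9.5008*t^2 + 37.6664*t + 22.8484)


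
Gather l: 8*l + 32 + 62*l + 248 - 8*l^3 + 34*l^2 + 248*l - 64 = -8*l^3 + 34*l^2 + 318*l + 216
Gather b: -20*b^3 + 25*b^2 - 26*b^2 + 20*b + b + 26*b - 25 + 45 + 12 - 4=-20*b^3 - b^2 + 47*b + 28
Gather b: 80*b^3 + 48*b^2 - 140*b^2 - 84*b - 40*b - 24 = 80*b^3 - 92*b^2 - 124*b - 24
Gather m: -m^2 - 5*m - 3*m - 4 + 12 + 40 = -m^2 - 8*m + 48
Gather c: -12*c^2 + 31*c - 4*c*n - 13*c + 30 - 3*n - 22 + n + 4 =-12*c^2 + c*(18 - 4*n) - 2*n + 12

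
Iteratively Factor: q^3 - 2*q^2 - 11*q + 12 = (q - 1)*(q^2 - q - 12) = (q - 4)*(q - 1)*(q + 3)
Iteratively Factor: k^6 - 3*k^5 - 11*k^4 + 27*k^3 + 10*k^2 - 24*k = (k - 1)*(k^5 - 2*k^4 - 13*k^3 + 14*k^2 + 24*k) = (k - 1)*(k + 3)*(k^4 - 5*k^3 + 2*k^2 + 8*k) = k*(k - 1)*(k + 3)*(k^3 - 5*k^2 + 2*k + 8) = k*(k - 2)*(k - 1)*(k + 3)*(k^2 - 3*k - 4) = k*(k - 2)*(k - 1)*(k + 1)*(k + 3)*(k - 4)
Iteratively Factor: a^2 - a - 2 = (a - 2)*(a + 1)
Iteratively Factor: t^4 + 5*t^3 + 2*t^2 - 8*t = (t + 4)*(t^3 + t^2 - 2*t) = (t - 1)*(t + 4)*(t^2 + 2*t) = t*(t - 1)*(t + 4)*(t + 2)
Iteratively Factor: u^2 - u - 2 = (u + 1)*(u - 2)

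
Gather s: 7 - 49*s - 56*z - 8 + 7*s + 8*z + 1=-42*s - 48*z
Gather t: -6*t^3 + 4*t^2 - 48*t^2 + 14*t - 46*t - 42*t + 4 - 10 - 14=-6*t^3 - 44*t^2 - 74*t - 20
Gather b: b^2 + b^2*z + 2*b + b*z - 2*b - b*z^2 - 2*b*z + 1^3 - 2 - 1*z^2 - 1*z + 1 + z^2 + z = b^2*(z + 1) + b*(-z^2 - z)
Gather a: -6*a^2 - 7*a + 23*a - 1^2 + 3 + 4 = -6*a^2 + 16*a + 6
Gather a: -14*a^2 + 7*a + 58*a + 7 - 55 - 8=-14*a^2 + 65*a - 56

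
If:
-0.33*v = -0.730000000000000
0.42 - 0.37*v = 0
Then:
No Solution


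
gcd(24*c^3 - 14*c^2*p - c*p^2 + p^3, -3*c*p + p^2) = -3*c + p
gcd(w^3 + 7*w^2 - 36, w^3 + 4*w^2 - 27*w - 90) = w^2 + 9*w + 18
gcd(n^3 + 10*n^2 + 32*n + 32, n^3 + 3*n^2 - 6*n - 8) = n + 4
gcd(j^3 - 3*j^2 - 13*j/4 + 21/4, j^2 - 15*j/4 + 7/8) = j - 7/2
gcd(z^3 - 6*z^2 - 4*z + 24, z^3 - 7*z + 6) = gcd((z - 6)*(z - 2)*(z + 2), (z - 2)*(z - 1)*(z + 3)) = z - 2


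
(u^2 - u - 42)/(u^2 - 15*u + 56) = (u + 6)/(u - 8)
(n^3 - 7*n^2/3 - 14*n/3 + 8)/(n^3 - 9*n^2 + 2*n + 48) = (n - 4/3)/(n - 8)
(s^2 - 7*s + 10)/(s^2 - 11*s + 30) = (s - 2)/(s - 6)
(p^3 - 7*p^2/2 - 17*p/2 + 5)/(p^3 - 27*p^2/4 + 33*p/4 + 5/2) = 2*(2*p^2 + 3*p - 2)/(4*p^2 - 7*p - 2)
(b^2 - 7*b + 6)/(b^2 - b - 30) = (b - 1)/(b + 5)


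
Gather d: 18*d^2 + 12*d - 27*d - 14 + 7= 18*d^2 - 15*d - 7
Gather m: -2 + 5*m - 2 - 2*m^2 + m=-2*m^2 + 6*m - 4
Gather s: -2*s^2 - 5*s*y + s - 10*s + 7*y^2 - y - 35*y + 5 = -2*s^2 + s*(-5*y - 9) + 7*y^2 - 36*y + 5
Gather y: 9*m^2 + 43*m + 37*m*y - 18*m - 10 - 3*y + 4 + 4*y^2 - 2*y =9*m^2 + 25*m + 4*y^2 + y*(37*m - 5) - 6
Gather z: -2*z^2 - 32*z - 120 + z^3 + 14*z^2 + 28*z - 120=z^3 + 12*z^2 - 4*z - 240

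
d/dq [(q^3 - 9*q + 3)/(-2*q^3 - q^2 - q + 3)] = (-q^4 - 38*q^3 + 18*q^2 + 6*q - 24)/(4*q^6 + 4*q^5 + 5*q^4 - 10*q^3 - 5*q^2 - 6*q + 9)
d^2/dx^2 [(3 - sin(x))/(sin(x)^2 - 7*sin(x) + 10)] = (sin(x)^5 - 5*sin(x)^4 + sin(x)^3 + 61*sin(x)^2 - 176*sin(x) + 94)/(sin(x)^2 - 7*sin(x) + 10)^3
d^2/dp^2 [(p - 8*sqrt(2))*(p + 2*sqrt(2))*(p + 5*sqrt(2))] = 6*p - 2*sqrt(2)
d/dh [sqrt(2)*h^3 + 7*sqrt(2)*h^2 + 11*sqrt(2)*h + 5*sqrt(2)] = sqrt(2)*(3*h^2 + 14*h + 11)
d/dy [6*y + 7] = 6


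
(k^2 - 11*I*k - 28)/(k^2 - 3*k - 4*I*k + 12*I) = (k - 7*I)/(k - 3)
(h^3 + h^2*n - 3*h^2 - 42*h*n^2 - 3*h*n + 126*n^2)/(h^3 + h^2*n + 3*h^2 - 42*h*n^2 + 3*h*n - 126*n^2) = (h - 3)/(h + 3)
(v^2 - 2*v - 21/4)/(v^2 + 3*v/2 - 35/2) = (v + 3/2)/(v + 5)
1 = 1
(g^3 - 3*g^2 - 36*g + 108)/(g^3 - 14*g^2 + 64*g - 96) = (g^2 + 3*g - 18)/(g^2 - 8*g + 16)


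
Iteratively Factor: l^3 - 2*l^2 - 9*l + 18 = (l - 3)*(l^2 + l - 6) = (l - 3)*(l - 2)*(l + 3)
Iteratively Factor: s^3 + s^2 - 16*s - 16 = (s - 4)*(s^2 + 5*s + 4) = (s - 4)*(s + 1)*(s + 4)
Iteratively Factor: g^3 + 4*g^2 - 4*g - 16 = (g - 2)*(g^2 + 6*g + 8) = (g - 2)*(g + 2)*(g + 4)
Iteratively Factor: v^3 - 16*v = (v)*(v^2 - 16) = v*(v + 4)*(v - 4)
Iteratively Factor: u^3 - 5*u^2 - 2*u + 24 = (u - 3)*(u^2 - 2*u - 8) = (u - 3)*(u + 2)*(u - 4)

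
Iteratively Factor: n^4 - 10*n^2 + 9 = (n - 1)*(n^3 + n^2 - 9*n - 9) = (n - 3)*(n - 1)*(n^2 + 4*n + 3) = (n - 3)*(n - 1)*(n + 3)*(n + 1)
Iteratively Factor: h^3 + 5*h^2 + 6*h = (h + 3)*(h^2 + 2*h) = h*(h + 3)*(h + 2)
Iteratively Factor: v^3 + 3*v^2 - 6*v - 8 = (v - 2)*(v^2 + 5*v + 4) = (v - 2)*(v + 4)*(v + 1)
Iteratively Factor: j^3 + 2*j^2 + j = (j + 1)*(j^2 + j) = (j + 1)^2*(j)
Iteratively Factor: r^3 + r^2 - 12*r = (r - 3)*(r^2 + 4*r) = (r - 3)*(r + 4)*(r)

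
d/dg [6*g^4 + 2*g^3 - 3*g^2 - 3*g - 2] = 24*g^3 + 6*g^2 - 6*g - 3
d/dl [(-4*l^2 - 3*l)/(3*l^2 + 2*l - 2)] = (l^2 + 16*l + 6)/(9*l^4 + 12*l^3 - 8*l^2 - 8*l + 4)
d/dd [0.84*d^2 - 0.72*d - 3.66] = 1.68*d - 0.72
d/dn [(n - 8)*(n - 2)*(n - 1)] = 3*n^2 - 22*n + 26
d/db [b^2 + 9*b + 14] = 2*b + 9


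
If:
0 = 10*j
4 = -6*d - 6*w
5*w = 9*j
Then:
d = -2/3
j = 0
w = 0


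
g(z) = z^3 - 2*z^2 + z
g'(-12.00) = 481.00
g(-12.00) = -2028.00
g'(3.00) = 16.00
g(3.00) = 12.00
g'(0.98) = -0.04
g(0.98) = 0.00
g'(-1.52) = 14.01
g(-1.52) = -9.65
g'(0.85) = -0.23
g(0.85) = 0.02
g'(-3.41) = 49.52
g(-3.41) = -66.32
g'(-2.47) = 29.18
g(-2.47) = -29.74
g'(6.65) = 107.07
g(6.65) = 212.28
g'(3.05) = 16.71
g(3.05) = 12.82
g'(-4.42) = 77.29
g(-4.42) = -129.84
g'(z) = 3*z^2 - 4*z + 1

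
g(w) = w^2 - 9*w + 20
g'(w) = 2*w - 9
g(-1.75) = 38.81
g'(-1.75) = -12.50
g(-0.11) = 21.00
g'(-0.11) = -9.22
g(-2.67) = 51.16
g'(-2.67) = -14.34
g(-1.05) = 30.55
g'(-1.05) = -11.10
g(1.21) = 10.57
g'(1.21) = -6.58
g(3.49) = 0.77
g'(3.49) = -2.02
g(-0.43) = 24.05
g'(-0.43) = -9.86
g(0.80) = 13.44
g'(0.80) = -7.40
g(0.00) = 20.00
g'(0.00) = -9.00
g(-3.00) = 56.00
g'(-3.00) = -15.00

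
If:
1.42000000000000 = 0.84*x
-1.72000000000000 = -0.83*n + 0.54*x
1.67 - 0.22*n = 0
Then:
No Solution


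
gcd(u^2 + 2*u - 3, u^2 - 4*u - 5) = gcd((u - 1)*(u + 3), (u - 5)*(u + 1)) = 1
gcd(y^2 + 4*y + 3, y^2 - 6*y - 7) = y + 1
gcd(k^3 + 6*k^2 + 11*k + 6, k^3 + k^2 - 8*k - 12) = k + 2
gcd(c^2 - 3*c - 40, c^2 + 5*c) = c + 5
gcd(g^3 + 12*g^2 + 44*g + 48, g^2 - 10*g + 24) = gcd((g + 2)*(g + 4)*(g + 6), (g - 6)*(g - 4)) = 1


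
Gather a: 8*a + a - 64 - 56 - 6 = 9*a - 126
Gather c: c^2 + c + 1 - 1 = c^2 + c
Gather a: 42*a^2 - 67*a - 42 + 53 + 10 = 42*a^2 - 67*a + 21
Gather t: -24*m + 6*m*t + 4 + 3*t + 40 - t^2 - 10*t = -24*m - t^2 + t*(6*m - 7) + 44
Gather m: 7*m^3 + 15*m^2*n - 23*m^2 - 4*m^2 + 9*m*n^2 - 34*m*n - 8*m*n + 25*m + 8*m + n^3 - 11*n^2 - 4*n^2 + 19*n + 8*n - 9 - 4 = 7*m^3 + m^2*(15*n - 27) + m*(9*n^2 - 42*n + 33) + n^3 - 15*n^2 + 27*n - 13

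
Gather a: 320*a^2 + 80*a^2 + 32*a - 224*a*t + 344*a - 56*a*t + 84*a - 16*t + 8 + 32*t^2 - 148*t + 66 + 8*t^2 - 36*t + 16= 400*a^2 + a*(460 - 280*t) + 40*t^2 - 200*t + 90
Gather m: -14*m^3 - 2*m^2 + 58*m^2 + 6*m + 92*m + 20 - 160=-14*m^3 + 56*m^2 + 98*m - 140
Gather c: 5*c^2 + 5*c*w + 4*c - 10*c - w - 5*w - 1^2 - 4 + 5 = 5*c^2 + c*(5*w - 6) - 6*w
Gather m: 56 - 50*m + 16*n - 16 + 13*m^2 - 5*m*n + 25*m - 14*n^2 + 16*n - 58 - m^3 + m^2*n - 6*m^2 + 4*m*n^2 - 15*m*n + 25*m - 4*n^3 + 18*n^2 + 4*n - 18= -m^3 + m^2*(n + 7) + m*(4*n^2 - 20*n) - 4*n^3 + 4*n^2 + 36*n - 36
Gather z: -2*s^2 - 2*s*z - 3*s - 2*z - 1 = -2*s^2 - 3*s + z*(-2*s - 2) - 1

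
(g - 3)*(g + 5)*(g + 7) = g^3 + 9*g^2 - g - 105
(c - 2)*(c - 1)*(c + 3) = c^3 - 7*c + 6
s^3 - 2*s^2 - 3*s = s*(s - 3)*(s + 1)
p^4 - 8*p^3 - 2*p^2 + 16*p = p*(p - 8)*(p - sqrt(2))*(p + sqrt(2))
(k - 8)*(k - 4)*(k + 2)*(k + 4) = k^4 - 6*k^3 - 32*k^2 + 96*k + 256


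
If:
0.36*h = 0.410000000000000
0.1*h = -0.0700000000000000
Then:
No Solution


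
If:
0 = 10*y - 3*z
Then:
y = 3*z/10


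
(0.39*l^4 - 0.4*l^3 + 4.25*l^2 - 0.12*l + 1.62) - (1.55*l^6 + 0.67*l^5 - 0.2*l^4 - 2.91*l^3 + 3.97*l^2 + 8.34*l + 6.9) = -1.55*l^6 - 0.67*l^5 + 0.59*l^4 + 2.51*l^3 + 0.28*l^2 - 8.46*l - 5.28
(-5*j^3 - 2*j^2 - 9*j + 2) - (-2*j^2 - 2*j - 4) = -5*j^3 - 7*j + 6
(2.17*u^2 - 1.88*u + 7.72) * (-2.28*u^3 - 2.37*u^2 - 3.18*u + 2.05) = -4.9476*u^5 - 0.8565*u^4 - 20.0466*u^3 - 7.8695*u^2 - 28.4036*u + 15.826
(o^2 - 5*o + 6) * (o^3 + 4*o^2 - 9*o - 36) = o^5 - o^4 - 23*o^3 + 33*o^2 + 126*o - 216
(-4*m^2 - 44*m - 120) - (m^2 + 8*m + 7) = -5*m^2 - 52*m - 127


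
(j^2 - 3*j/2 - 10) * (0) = 0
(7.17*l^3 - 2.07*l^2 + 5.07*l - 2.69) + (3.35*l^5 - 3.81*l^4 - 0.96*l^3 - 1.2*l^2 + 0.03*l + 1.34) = 3.35*l^5 - 3.81*l^4 + 6.21*l^3 - 3.27*l^2 + 5.1*l - 1.35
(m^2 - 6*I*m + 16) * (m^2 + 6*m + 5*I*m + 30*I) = m^4 + 6*m^3 - I*m^3 + 46*m^2 - 6*I*m^2 + 276*m + 80*I*m + 480*I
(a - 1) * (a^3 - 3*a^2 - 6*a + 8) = a^4 - 4*a^3 - 3*a^2 + 14*a - 8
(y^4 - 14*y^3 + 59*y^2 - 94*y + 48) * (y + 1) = y^5 - 13*y^4 + 45*y^3 - 35*y^2 - 46*y + 48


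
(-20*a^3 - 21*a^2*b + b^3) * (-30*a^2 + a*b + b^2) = 600*a^5 + 610*a^4*b - 41*a^3*b^2 - 51*a^2*b^3 + a*b^4 + b^5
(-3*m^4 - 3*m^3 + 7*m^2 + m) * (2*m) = -6*m^5 - 6*m^4 + 14*m^3 + 2*m^2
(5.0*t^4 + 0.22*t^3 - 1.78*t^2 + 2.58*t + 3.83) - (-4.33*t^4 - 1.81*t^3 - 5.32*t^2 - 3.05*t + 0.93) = 9.33*t^4 + 2.03*t^3 + 3.54*t^2 + 5.63*t + 2.9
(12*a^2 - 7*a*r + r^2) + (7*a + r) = 12*a^2 - 7*a*r + 7*a + r^2 + r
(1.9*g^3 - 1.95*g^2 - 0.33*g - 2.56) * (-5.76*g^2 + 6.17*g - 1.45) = -10.944*g^5 + 22.955*g^4 - 12.8857*g^3 + 15.537*g^2 - 15.3167*g + 3.712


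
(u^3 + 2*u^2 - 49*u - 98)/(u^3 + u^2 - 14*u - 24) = (u^2 - 49)/(u^2 - u - 12)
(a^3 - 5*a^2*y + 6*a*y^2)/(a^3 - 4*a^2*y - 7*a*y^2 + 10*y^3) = a*(a^2 - 5*a*y + 6*y^2)/(a^3 - 4*a^2*y - 7*a*y^2 + 10*y^3)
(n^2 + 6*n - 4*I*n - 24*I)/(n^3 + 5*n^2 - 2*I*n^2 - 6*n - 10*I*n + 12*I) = (n - 4*I)/(n^2 - n*(1 + 2*I) + 2*I)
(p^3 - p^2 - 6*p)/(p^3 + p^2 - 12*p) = (p + 2)/(p + 4)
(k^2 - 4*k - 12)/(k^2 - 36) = (k + 2)/(k + 6)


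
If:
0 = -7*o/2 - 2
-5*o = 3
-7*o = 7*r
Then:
No Solution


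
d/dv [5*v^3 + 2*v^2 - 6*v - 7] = 15*v^2 + 4*v - 6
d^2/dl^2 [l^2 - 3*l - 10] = 2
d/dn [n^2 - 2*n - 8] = 2*n - 2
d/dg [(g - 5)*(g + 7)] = 2*g + 2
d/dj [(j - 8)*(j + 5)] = 2*j - 3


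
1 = 1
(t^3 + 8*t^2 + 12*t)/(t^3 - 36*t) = (t + 2)/(t - 6)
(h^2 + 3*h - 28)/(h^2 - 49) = (h - 4)/(h - 7)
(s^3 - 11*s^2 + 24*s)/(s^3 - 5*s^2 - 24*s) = (s - 3)/(s + 3)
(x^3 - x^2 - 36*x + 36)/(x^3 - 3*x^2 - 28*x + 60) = (x^2 + 5*x - 6)/(x^2 + 3*x - 10)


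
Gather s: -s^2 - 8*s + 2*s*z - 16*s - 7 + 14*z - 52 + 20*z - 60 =-s^2 + s*(2*z - 24) + 34*z - 119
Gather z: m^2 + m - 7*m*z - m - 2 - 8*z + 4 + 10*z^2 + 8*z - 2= m^2 - 7*m*z + 10*z^2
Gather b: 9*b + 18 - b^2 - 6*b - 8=-b^2 + 3*b + 10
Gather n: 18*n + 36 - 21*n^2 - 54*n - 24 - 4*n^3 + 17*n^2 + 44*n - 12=-4*n^3 - 4*n^2 + 8*n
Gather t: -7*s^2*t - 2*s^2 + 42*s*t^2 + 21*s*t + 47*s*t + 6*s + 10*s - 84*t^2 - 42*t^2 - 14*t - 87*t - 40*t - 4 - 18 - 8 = -2*s^2 + 16*s + t^2*(42*s - 126) + t*(-7*s^2 + 68*s - 141) - 30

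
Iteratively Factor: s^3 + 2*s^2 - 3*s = (s)*(s^2 + 2*s - 3) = s*(s + 3)*(s - 1)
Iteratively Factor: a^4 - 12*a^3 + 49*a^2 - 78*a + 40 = (a - 5)*(a^3 - 7*a^2 + 14*a - 8) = (a - 5)*(a - 4)*(a^2 - 3*a + 2) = (a - 5)*(a - 4)*(a - 2)*(a - 1)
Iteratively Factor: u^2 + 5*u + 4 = (u + 4)*(u + 1)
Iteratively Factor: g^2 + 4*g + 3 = (g + 3)*(g + 1)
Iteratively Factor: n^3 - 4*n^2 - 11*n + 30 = (n - 2)*(n^2 - 2*n - 15) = (n - 5)*(n - 2)*(n + 3)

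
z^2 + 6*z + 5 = (z + 1)*(z + 5)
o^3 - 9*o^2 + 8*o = o*(o - 8)*(o - 1)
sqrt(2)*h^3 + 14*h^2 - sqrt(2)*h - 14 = (h - 1)*(h + 7*sqrt(2))*(sqrt(2)*h + sqrt(2))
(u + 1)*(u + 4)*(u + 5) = u^3 + 10*u^2 + 29*u + 20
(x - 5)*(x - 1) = x^2 - 6*x + 5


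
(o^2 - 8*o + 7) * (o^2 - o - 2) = o^4 - 9*o^3 + 13*o^2 + 9*o - 14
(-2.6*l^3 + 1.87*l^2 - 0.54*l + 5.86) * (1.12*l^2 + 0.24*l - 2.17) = -2.912*l^5 + 1.4704*l^4 + 5.486*l^3 + 2.3757*l^2 + 2.5782*l - 12.7162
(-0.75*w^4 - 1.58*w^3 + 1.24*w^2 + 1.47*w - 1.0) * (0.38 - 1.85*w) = 1.3875*w^5 + 2.638*w^4 - 2.8944*w^3 - 2.2483*w^2 + 2.4086*w - 0.38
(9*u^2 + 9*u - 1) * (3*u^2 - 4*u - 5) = 27*u^4 - 9*u^3 - 84*u^2 - 41*u + 5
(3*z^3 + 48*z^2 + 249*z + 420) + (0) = 3*z^3 + 48*z^2 + 249*z + 420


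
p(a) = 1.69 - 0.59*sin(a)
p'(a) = -0.59*cos(a)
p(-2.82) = 1.88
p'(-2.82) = 0.56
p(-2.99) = 1.78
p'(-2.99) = 0.58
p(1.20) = 1.14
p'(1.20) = -0.21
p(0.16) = 1.60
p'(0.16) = -0.58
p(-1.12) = 2.22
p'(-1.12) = -0.26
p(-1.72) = 2.27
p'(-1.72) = 0.09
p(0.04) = 1.67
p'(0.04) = -0.59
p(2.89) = 1.54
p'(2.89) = 0.57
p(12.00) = 2.01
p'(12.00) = -0.50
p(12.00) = 2.01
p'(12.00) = -0.50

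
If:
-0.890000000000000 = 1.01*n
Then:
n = -0.88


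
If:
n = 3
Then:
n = 3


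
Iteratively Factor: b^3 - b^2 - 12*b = (b + 3)*(b^2 - 4*b) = b*(b + 3)*(b - 4)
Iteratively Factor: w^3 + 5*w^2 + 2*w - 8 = (w + 4)*(w^2 + w - 2) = (w - 1)*(w + 4)*(w + 2)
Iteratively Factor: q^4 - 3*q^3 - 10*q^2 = (q + 2)*(q^3 - 5*q^2) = q*(q + 2)*(q^2 - 5*q) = q*(q - 5)*(q + 2)*(q)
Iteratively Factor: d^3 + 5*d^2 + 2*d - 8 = (d + 4)*(d^2 + d - 2) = (d - 1)*(d + 4)*(d + 2)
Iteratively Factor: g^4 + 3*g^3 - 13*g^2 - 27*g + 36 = (g + 4)*(g^3 - g^2 - 9*g + 9) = (g - 1)*(g + 4)*(g^2 - 9) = (g - 3)*(g - 1)*(g + 4)*(g + 3)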